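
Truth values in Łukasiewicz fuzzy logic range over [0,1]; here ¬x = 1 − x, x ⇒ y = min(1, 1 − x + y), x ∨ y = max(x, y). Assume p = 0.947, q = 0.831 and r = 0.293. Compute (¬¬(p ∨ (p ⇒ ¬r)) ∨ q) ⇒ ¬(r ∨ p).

¬r = 1 − 0.293 = 0.707
p ⇒ ¬r = min(1, 1 − 0.947 + 0.707) = min(1, 0.760) = 0.760
p ∨ (p ⇒ ¬r) = max(0.947, 0.760) = 0.947
¬(p ∨ (p ⇒ ¬r)) = 1 − 0.947 = 0.053
¬¬(p ∨ (p ⇒ ¬r)) = 1 − 0.053 = 0.947
¬¬(p ∨ (p ⇒ ¬r)) ∨ q = max(0.947, 0.831) = 0.947
r ∨ p = max(0.293, 0.947) = 0.947
¬(r ∨ p) = 1 − 0.947 = 0.053
(¬¬(p ∨ (p ⇒ ¬r)) ∨ q) ⇒ ¬(r ∨ p) = min(1, 1 − 0.947 + 0.053) = min(1, 0.106) = 0.106

0.106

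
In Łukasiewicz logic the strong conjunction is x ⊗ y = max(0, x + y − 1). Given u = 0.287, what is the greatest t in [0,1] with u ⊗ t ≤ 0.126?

The residuum of the Łukasiewicz t-norm gives the supremum: min(1, 1 − 0.287 + 0.126).
1 − 0.287 + 0.126 = 0.839, so t = min(1, 0.839) = 0.839.
Check: 0.287 ⊗ 0.839 = max(0, 0.126) = 0.126 ≤ 0.126.

0.839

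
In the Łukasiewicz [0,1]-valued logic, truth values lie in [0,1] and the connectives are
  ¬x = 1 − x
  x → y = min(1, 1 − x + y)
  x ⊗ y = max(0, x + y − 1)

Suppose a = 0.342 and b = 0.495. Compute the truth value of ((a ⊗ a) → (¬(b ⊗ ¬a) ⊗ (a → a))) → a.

0.342

a ⊗ a = max(0, 0.342 + 0.342 − 1) = max(0, -0.316) = 0.000
¬a = 1 − 0.342 = 0.658
b ⊗ ¬a = max(0, 0.495 + 0.658 − 1) = max(0, 0.153) = 0.153
¬(b ⊗ ¬a) = 1 − 0.153 = 0.847
a → a = min(1, 1 − 0.342 + 0.342) = min(1, 1.000) = 1.000
¬(b ⊗ ¬a) ⊗ (a → a) = max(0, 0.847 + 1.000 − 1) = max(0, 0.847) = 0.847
(a ⊗ a) → (¬(b ⊗ ¬a) ⊗ (a → a)) = min(1, 1 − 0.000 + 0.847) = min(1, 1.847) = 1.000
((a ⊗ a) → (¬(b ⊗ ¬a) ⊗ (a → a))) → a = min(1, 1 − 1.000 + 0.342) = min(1, 0.342) = 0.342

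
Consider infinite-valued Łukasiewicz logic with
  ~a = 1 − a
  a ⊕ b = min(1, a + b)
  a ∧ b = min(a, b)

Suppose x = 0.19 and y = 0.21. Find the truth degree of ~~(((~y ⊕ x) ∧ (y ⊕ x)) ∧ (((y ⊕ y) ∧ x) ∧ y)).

0.19

~y = 1 − 0.21 = 0.79
~y ⊕ x = min(1, 0.79 + 0.19) = min(1, 0.98) = 0.98
y ⊕ x = min(1, 0.21 + 0.19) = min(1, 0.40) = 0.40
(~y ⊕ x) ∧ (y ⊕ x) = min(0.98, 0.40) = 0.40
y ⊕ y = min(1, 0.21 + 0.21) = min(1, 0.42) = 0.42
(y ⊕ y) ∧ x = min(0.42, 0.19) = 0.19
((y ⊕ y) ∧ x) ∧ y = min(0.19, 0.21) = 0.19
((~y ⊕ x) ∧ (y ⊕ x)) ∧ (((y ⊕ y) ∧ x) ∧ y) = min(0.40, 0.19) = 0.19
~(((~y ⊕ x) ∧ (y ⊕ x)) ∧ (((y ⊕ y) ∧ x) ∧ y)) = 1 − 0.19 = 0.81
~~(((~y ⊕ x) ∧ (y ⊕ x)) ∧ (((y ⊕ y) ∧ x) ∧ y)) = 1 − 0.81 = 0.19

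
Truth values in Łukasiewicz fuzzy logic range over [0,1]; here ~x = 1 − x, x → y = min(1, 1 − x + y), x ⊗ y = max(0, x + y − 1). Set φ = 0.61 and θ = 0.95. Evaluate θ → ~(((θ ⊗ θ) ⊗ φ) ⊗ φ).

θ ⊗ θ = max(0, 0.95 + 0.95 − 1) = max(0, 0.90) = 0.90
(θ ⊗ θ) ⊗ φ = max(0, 0.90 + 0.61 − 1) = max(0, 0.51) = 0.51
((θ ⊗ θ) ⊗ φ) ⊗ φ = max(0, 0.51 + 0.61 − 1) = max(0, 0.12) = 0.12
~(((θ ⊗ θ) ⊗ φ) ⊗ φ) = 1 − 0.12 = 0.88
θ → ~(((θ ⊗ θ) ⊗ φ) ⊗ φ) = min(1, 1 − 0.95 + 0.88) = min(1, 0.93) = 0.93

0.93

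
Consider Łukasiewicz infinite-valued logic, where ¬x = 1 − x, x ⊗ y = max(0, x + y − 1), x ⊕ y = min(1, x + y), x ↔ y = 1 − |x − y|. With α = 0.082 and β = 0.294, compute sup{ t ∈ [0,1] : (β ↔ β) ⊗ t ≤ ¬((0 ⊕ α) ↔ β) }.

β ↔ β = 1 − |0.294 − 0.294| = 1 − 0.000 = 1.000
So the left factor is β ↔ β = 1.000.
0 ⊕ α = min(1, 0.000 + 0.082) = min(1, 0.082) = 0.082
(0 ⊕ α) ↔ β = 1 − |0.082 − 0.294| = 1 − 0.212 = 0.788
¬((0 ⊕ α) ↔ β) = 1 − 0.788 = 0.212
So the right-hand bound is ¬((0 ⊕ α) ↔ β) = 0.212.
The residuum of the Łukasiewicz t-norm gives the supremum: min(1, 1 − 1.000 + 0.212).
1 − 1.000 + 0.212 = 0.212, so t = min(1, 0.212) = 0.212.
Check: 1.000 ⊗ 0.212 = max(0, 0.212) = 0.212 ≤ 0.212.

0.212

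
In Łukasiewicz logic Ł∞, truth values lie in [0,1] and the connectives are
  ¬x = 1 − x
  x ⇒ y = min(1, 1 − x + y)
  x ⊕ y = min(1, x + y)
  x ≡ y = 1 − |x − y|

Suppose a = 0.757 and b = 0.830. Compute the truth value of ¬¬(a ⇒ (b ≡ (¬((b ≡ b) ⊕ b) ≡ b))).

0.583

b ≡ b = 1 − |0.830 − 0.830| = 1 − 0.000 = 1.000
(b ≡ b) ⊕ b = min(1, 1.000 + 0.830) = min(1, 1.830) = 1.000
¬((b ≡ b) ⊕ b) = 1 − 1.000 = 0.000
¬((b ≡ b) ⊕ b) ≡ b = 1 − |0.000 − 0.830| = 1 − 0.830 = 0.170
b ≡ (¬((b ≡ b) ⊕ b) ≡ b) = 1 − |0.830 − 0.170| = 1 − 0.660 = 0.340
a ⇒ (b ≡ (¬((b ≡ b) ⊕ b) ≡ b)) = min(1, 1 − 0.757 + 0.340) = min(1, 0.583) = 0.583
¬(a ⇒ (b ≡ (¬((b ≡ b) ⊕ b) ≡ b))) = 1 − 0.583 = 0.417
¬¬(a ⇒ (b ≡ (¬((b ≡ b) ⊕ b) ≡ b))) = 1 − 0.417 = 0.583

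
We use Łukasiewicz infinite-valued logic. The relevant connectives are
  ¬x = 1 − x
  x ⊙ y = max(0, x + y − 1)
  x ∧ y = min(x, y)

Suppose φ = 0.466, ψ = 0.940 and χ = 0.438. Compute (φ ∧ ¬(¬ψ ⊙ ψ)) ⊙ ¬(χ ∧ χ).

0.028

¬ψ = 1 − 0.940 = 0.060
¬ψ ⊙ ψ = max(0, 0.060 + 0.940 − 1) = max(0, 0.000) = 0.000
¬(¬ψ ⊙ ψ) = 1 − 0.000 = 1.000
φ ∧ ¬(¬ψ ⊙ ψ) = min(0.466, 1.000) = 0.466
χ ∧ χ = min(0.438, 0.438) = 0.438
¬(χ ∧ χ) = 1 − 0.438 = 0.562
(φ ∧ ¬(¬ψ ⊙ ψ)) ⊙ ¬(χ ∧ χ) = max(0, 0.466 + 0.562 − 1) = max(0, 0.028) = 0.028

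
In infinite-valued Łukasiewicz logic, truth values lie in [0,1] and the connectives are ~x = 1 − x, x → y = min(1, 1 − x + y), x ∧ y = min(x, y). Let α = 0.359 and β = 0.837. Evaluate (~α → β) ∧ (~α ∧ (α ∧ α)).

0.359

~α = 1 − 0.359 = 0.641
~α → β = min(1, 1 − 0.641 + 0.837) = min(1, 1.196) = 1.000
α ∧ α = min(0.359, 0.359) = 0.359
~α ∧ (α ∧ α) = min(0.641, 0.359) = 0.359
(~α → β) ∧ (~α ∧ (α ∧ α)) = min(1.000, 0.359) = 0.359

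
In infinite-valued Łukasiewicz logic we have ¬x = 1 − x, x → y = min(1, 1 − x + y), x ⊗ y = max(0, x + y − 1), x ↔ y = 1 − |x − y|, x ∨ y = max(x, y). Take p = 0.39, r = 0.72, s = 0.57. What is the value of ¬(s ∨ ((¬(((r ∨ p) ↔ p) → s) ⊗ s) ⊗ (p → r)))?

r ∨ p = max(0.72, 0.39) = 0.72
(r ∨ p) ↔ p = 1 − |0.72 − 0.39| = 1 − 0.33 = 0.67
((r ∨ p) ↔ p) → s = min(1, 1 − 0.67 + 0.57) = min(1, 0.90) = 0.90
¬(((r ∨ p) ↔ p) → s) = 1 − 0.90 = 0.10
¬(((r ∨ p) ↔ p) → s) ⊗ s = max(0, 0.10 + 0.57 − 1) = max(0, -0.33) = 0.00
p → r = min(1, 1 − 0.39 + 0.72) = min(1, 1.33) = 1.00
(¬(((r ∨ p) ↔ p) → s) ⊗ s) ⊗ (p → r) = max(0, 0.00 + 1.00 − 1) = max(0, 0.00) = 0.00
s ∨ ((¬(((r ∨ p) ↔ p) → s) ⊗ s) ⊗ (p → r)) = max(0.57, 0.00) = 0.57
¬(s ∨ ((¬(((r ∨ p) ↔ p) → s) ⊗ s) ⊗ (p → r))) = 1 − 0.57 = 0.43

0.43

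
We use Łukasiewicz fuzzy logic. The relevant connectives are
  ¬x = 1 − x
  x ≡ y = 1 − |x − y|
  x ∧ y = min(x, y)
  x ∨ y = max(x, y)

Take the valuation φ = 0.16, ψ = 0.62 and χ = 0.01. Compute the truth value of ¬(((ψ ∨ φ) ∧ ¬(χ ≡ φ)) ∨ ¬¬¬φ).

ψ ∨ φ = max(0.62, 0.16) = 0.62
χ ≡ φ = 1 − |0.01 − 0.16| = 1 − 0.15 = 0.85
¬(χ ≡ φ) = 1 − 0.85 = 0.15
(ψ ∨ φ) ∧ ¬(χ ≡ φ) = min(0.62, 0.15) = 0.15
¬φ = 1 − 0.16 = 0.84
¬¬φ = 1 − 0.84 = 0.16
¬¬¬φ = 1 − 0.16 = 0.84
((ψ ∨ φ) ∧ ¬(χ ≡ φ)) ∨ ¬¬¬φ = max(0.15, 0.84) = 0.84
¬(((ψ ∨ φ) ∧ ¬(χ ≡ φ)) ∨ ¬¬¬φ) = 1 − 0.84 = 0.16

0.16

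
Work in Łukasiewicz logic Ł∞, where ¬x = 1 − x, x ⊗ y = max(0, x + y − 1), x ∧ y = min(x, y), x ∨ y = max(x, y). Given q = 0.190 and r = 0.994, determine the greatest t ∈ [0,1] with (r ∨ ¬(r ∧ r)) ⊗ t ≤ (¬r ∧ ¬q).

r ∧ r = min(0.994, 0.994) = 0.994
¬(r ∧ r) = 1 − 0.994 = 0.006
r ∨ ¬(r ∧ r) = max(0.994, 0.006) = 0.994
So the left factor is r ∨ ¬(r ∧ r) = 0.994.
¬r = 1 − 0.994 = 0.006
¬q = 1 − 0.190 = 0.810
¬r ∧ ¬q = min(0.006, 0.810) = 0.006
So the right-hand bound is ¬r ∧ ¬q = 0.006.
The residuum of the Łukasiewicz t-norm gives the supremum: min(1, 1 − 0.994 + 0.006).
1 − 0.994 + 0.006 = 0.012, so t = min(1, 0.012) = 0.012.
Check: 0.994 ⊗ 0.012 = max(0, 0.006) = 0.006 ≤ 0.006.

0.012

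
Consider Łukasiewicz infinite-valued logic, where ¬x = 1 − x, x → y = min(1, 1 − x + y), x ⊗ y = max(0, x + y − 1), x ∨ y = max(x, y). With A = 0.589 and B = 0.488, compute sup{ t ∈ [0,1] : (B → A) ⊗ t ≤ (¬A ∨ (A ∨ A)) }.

B → A = min(1, 1 − 0.488 + 0.589) = min(1, 1.101) = 1.000
So the left factor is B → A = 1.000.
¬A = 1 − 0.589 = 0.411
A ∨ A = max(0.589, 0.589) = 0.589
¬A ∨ (A ∨ A) = max(0.411, 0.589) = 0.589
So the right-hand bound is ¬A ∨ (A ∨ A) = 0.589.
The residuum of the Łukasiewicz t-norm gives the supremum: min(1, 1 − 1.000 + 0.589).
1 − 1.000 + 0.589 = 0.589, so t = min(1, 0.589) = 0.589.
Check: 1.000 ⊗ 0.589 = max(0, 0.589) = 0.589 ≤ 0.589.

0.589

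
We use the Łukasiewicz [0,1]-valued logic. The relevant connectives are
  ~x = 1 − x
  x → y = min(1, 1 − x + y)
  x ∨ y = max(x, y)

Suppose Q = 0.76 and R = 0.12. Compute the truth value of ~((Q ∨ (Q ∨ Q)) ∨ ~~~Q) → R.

0.88

Q ∨ Q = max(0.76, 0.76) = 0.76
Q ∨ (Q ∨ Q) = max(0.76, 0.76) = 0.76
~Q = 1 − 0.76 = 0.24
~~Q = 1 − 0.24 = 0.76
~~~Q = 1 − 0.76 = 0.24
(Q ∨ (Q ∨ Q)) ∨ ~~~Q = max(0.76, 0.24) = 0.76
~((Q ∨ (Q ∨ Q)) ∨ ~~~Q) = 1 − 0.76 = 0.24
~((Q ∨ (Q ∨ Q)) ∨ ~~~Q) → R = min(1, 1 − 0.24 + 0.12) = min(1, 0.88) = 0.88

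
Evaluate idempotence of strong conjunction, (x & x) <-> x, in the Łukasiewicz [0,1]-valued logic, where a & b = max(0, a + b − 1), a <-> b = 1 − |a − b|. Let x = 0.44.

0.56

x & x = max(0, 0.44 + 0.44 − 1) = max(0, -0.12) = 0.00
(x & x) <-> x = 1 − |0.00 − 0.44| = 1 − 0.44 = 0.56
(The value 0.56 < 1 shows this instance is not satisfied; fails in Ł∞ since a ⊗ a = max(0, 2a−1) ≠ a in general.)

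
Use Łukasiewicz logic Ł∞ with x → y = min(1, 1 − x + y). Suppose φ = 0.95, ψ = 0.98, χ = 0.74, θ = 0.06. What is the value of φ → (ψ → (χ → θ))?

0.39

χ → θ = min(1, 1 − 0.74 + 0.06) = min(1, 0.32) = 0.32
ψ → (χ → θ) = min(1, 1 − 0.98 + 0.32) = min(1, 0.34) = 0.34
φ → (ψ → (χ → θ)) = min(1, 1 − 0.95 + 0.34) = min(1, 0.39) = 0.39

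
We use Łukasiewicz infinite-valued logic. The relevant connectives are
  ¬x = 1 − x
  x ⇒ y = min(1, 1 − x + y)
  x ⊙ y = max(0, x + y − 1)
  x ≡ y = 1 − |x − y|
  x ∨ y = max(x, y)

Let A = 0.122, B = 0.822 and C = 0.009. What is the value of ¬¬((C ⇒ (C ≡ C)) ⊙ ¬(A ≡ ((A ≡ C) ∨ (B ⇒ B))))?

C ≡ C = 1 − |0.009 − 0.009| = 1 − 0.000 = 1.000
C ⇒ (C ≡ C) = min(1, 1 − 0.009 + 1.000) = min(1, 1.991) = 1.000
A ≡ C = 1 − |0.122 − 0.009| = 1 − 0.113 = 0.887
B ⇒ B = min(1, 1 − 0.822 + 0.822) = min(1, 1.000) = 1.000
(A ≡ C) ∨ (B ⇒ B) = max(0.887, 1.000) = 1.000
A ≡ ((A ≡ C) ∨ (B ⇒ B)) = 1 − |0.122 − 1.000| = 1 − 0.878 = 0.122
¬(A ≡ ((A ≡ C) ∨ (B ⇒ B))) = 1 − 0.122 = 0.878
(C ⇒ (C ≡ C)) ⊙ ¬(A ≡ ((A ≡ C) ∨ (B ⇒ B))) = max(0, 1.000 + 0.878 − 1) = max(0, 0.878) = 0.878
¬((C ⇒ (C ≡ C)) ⊙ ¬(A ≡ ((A ≡ C) ∨ (B ⇒ B)))) = 1 − 0.878 = 0.122
¬¬((C ⇒ (C ≡ C)) ⊙ ¬(A ≡ ((A ≡ C) ∨ (B ⇒ B)))) = 1 − 0.122 = 0.878

0.878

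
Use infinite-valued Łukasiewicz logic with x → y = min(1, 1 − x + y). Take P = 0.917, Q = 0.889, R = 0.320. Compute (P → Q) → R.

0.348

P → Q = min(1, 1 − 0.917 + 0.889) = min(1, 0.972) = 0.972
(P → Q) → R = min(1, 1 − 0.972 + 0.320) = min(1, 0.348) = 0.348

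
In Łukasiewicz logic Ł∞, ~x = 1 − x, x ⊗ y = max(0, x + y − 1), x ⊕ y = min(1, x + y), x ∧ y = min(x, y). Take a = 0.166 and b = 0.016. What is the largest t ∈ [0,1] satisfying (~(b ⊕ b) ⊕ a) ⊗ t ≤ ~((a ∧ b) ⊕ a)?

b ⊕ b = min(1, 0.016 + 0.016) = min(1, 0.032) = 0.032
~(b ⊕ b) = 1 − 0.032 = 0.968
~(b ⊕ b) ⊕ a = min(1, 0.968 + 0.166) = min(1, 1.134) = 1.000
So the left factor is ~(b ⊕ b) ⊕ a = 1.000.
a ∧ b = min(0.166, 0.016) = 0.016
(a ∧ b) ⊕ a = min(1, 0.016 + 0.166) = min(1, 0.182) = 0.182
~((a ∧ b) ⊕ a) = 1 − 0.182 = 0.818
So the right-hand bound is ~((a ∧ b) ⊕ a) = 0.818.
The residuum of the Łukasiewicz t-norm gives the supremum: min(1, 1 − 1.000 + 0.818).
1 − 1.000 + 0.818 = 0.818, so t = min(1, 0.818) = 0.818.
Check: 1.000 ⊗ 0.818 = max(0, 0.818) = 0.818 ≤ 0.818.

0.818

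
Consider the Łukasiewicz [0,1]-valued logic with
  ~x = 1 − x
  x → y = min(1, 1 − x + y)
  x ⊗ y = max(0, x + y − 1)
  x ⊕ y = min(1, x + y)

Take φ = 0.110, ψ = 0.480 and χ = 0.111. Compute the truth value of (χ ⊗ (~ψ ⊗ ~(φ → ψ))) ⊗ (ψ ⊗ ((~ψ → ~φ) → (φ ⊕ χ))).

~ψ = 1 − 0.480 = 0.520
φ → ψ = min(1, 1 − 0.110 + 0.480) = min(1, 1.370) = 1.000
~(φ → ψ) = 1 − 1.000 = 0.000
~ψ ⊗ ~(φ → ψ) = max(0, 0.520 + 0.000 − 1) = max(0, -0.480) = 0.000
χ ⊗ (~ψ ⊗ ~(φ → ψ)) = max(0, 0.111 + 0.000 − 1) = max(0, -0.889) = 0.000
~φ = 1 − 0.110 = 0.890
~ψ → ~φ = min(1, 1 − 0.520 + 0.890) = min(1, 1.370) = 1.000
φ ⊕ χ = min(1, 0.110 + 0.111) = min(1, 0.221) = 0.221
(~ψ → ~φ) → (φ ⊕ χ) = min(1, 1 − 1.000 + 0.221) = min(1, 0.221) = 0.221
ψ ⊗ ((~ψ → ~φ) → (φ ⊕ χ)) = max(0, 0.480 + 0.221 − 1) = max(0, -0.299) = 0.000
(χ ⊗ (~ψ ⊗ ~(φ → ψ))) ⊗ (ψ ⊗ ((~ψ → ~φ) → (φ ⊕ χ))) = max(0, 0.000 + 0.000 − 1) = max(0, -1.000) = 0.000

0.000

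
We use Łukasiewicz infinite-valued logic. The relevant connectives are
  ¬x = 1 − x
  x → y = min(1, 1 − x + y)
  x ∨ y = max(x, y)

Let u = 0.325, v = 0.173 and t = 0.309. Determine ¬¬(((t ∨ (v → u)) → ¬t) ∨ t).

v → u = min(1, 1 − 0.173 + 0.325) = min(1, 1.152) = 1.000
t ∨ (v → u) = max(0.309, 1.000) = 1.000
¬t = 1 − 0.309 = 0.691
(t ∨ (v → u)) → ¬t = min(1, 1 − 1.000 + 0.691) = min(1, 0.691) = 0.691
((t ∨ (v → u)) → ¬t) ∨ t = max(0.691, 0.309) = 0.691
¬(((t ∨ (v → u)) → ¬t) ∨ t) = 1 − 0.691 = 0.309
¬¬(((t ∨ (v → u)) → ¬t) ∨ t) = 1 − 0.309 = 0.691

0.691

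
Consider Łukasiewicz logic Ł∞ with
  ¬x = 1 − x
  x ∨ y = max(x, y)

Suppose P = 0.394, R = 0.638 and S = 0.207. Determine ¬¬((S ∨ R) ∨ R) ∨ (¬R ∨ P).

S ∨ R = max(0.207, 0.638) = 0.638
(S ∨ R) ∨ R = max(0.638, 0.638) = 0.638
¬((S ∨ R) ∨ R) = 1 − 0.638 = 0.362
¬¬((S ∨ R) ∨ R) = 1 − 0.362 = 0.638
¬R = 1 − 0.638 = 0.362
¬R ∨ P = max(0.362, 0.394) = 0.394
¬¬((S ∨ R) ∨ R) ∨ (¬R ∨ P) = max(0.638, 0.394) = 0.638

0.638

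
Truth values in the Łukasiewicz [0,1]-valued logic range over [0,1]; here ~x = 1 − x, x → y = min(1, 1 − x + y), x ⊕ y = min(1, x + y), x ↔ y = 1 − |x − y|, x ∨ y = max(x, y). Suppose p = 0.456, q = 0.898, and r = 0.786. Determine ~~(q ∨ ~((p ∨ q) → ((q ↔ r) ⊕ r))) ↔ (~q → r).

0.898

p ∨ q = max(0.456, 0.898) = 0.898
q ↔ r = 1 − |0.898 − 0.786| = 1 − 0.112 = 0.888
(q ↔ r) ⊕ r = min(1, 0.888 + 0.786) = min(1, 1.674) = 1.000
(p ∨ q) → ((q ↔ r) ⊕ r) = min(1, 1 − 0.898 + 1.000) = min(1, 1.102) = 1.000
~((p ∨ q) → ((q ↔ r) ⊕ r)) = 1 − 1.000 = 0.000
q ∨ ~((p ∨ q) → ((q ↔ r) ⊕ r)) = max(0.898, 0.000) = 0.898
~(q ∨ ~((p ∨ q) → ((q ↔ r) ⊕ r))) = 1 − 0.898 = 0.102
~~(q ∨ ~((p ∨ q) → ((q ↔ r) ⊕ r))) = 1 − 0.102 = 0.898
~q = 1 − 0.898 = 0.102
~q → r = min(1, 1 − 0.102 + 0.786) = min(1, 1.684) = 1.000
~~(q ∨ ~((p ∨ q) → ((q ↔ r) ⊕ r))) ↔ (~q → r) = 1 − |0.898 − 1.000| = 1 − 0.102 = 0.898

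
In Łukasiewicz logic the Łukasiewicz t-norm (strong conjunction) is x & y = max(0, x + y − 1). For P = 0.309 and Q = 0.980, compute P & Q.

0.289

P & Q = max(0, 0.309 + 0.980 − 1) = max(0, 0.289) = 0.289
For comparison, the Gödel (minimum) t-norm min(x, y) would give 0.309.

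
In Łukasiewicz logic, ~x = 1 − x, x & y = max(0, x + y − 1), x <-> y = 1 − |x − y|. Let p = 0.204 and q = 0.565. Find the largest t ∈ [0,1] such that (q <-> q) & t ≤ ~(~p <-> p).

0.592

q <-> q = 1 − |0.565 − 0.565| = 1 − 0.000 = 1.000
So the left factor is q <-> q = 1.000.
~p = 1 − 0.204 = 0.796
~p <-> p = 1 − |0.796 − 0.204| = 1 − 0.592 = 0.408
~(~p <-> p) = 1 − 0.408 = 0.592
So the right-hand bound is ~(~p <-> p) = 0.592.
The residuum of the Łukasiewicz t-norm gives the supremum: min(1, 1 − 1.000 + 0.592).
1 − 1.000 + 0.592 = 0.592, so t = min(1, 0.592) = 0.592.
Check: 1.000 & 0.592 = max(0, 0.592) = 0.592 ≤ 0.592.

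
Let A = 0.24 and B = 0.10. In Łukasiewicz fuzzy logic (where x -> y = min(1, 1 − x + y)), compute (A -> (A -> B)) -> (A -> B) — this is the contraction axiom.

A -> B = min(1, 1 − 0.24 + 0.10) = min(1, 0.86) = 0.86
A -> (A -> B) = min(1, 1 − 0.24 + 0.86) = min(1, 1.62) = 1.00
(A -> (A -> B)) -> (A -> B) = min(1, 1 − 1.00 + 0.86) = min(1, 0.86) = 0.86
(The value 0.86 < 1 shows this instance is not satisfied; fails in Ł∞ (the t-norm is not idempotent).)

0.86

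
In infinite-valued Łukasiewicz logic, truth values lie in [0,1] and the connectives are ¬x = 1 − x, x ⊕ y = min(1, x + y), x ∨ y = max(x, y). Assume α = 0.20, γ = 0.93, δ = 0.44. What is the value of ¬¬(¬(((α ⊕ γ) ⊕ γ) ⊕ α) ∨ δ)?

α ⊕ γ = min(1, 0.20 + 0.93) = min(1, 1.13) = 1.00
(α ⊕ γ) ⊕ γ = min(1, 1.00 + 0.93) = min(1, 1.93) = 1.00
((α ⊕ γ) ⊕ γ) ⊕ α = min(1, 1.00 + 0.20) = min(1, 1.20) = 1.00
¬(((α ⊕ γ) ⊕ γ) ⊕ α) = 1 − 1.00 = 0.00
¬(((α ⊕ γ) ⊕ γ) ⊕ α) ∨ δ = max(0.00, 0.44) = 0.44
¬(¬(((α ⊕ γ) ⊕ γ) ⊕ α) ∨ δ) = 1 − 0.44 = 0.56
¬¬(¬(((α ⊕ γ) ⊕ γ) ⊕ α) ∨ δ) = 1 − 0.56 = 0.44

0.44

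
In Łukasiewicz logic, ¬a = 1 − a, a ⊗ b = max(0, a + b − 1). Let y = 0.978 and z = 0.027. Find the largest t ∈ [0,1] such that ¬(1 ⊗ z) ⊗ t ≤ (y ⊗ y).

1 ⊗ z = max(0, 1.000 + 0.027 − 1) = max(0, 0.027) = 0.027
¬(1 ⊗ z) = 1 − 0.027 = 0.973
So the left factor is ¬(1 ⊗ z) = 0.973.
y ⊗ y = max(0, 0.978 + 0.978 − 1) = max(0, 0.956) = 0.956
So the right-hand bound is y ⊗ y = 0.956.
The residuum of the Łukasiewicz t-norm gives the supremum: min(1, 1 − 0.973 + 0.956).
1 − 0.973 + 0.956 = 0.983, so t = min(1, 0.983) = 0.983.
Check: 0.973 ⊗ 0.983 = max(0, 0.956) = 0.956 ≤ 0.956.

0.983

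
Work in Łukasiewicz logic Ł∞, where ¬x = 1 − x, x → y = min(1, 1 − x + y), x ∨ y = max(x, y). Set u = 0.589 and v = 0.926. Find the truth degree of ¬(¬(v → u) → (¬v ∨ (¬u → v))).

0.000

v → u = min(1, 1 − 0.926 + 0.589) = min(1, 0.663) = 0.663
¬(v → u) = 1 − 0.663 = 0.337
¬v = 1 − 0.926 = 0.074
¬u = 1 − 0.589 = 0.411
¬u → v = min(1, 1 − 0.411 + 0.926) = min(1, 1.515) = 1.000
¬v ∨ (¬u → v) = max(0.074, 1.000) = 1.000
¬(v → u) → (¬v ∨ (¬u → v)) = min(1, 1 − 0.337 + 1.000) = min(1, 1.663) = 1.000
¬(¬(v → u) → (¬v ∨ (¬u → v))) = 1 − 1.000 = 0.000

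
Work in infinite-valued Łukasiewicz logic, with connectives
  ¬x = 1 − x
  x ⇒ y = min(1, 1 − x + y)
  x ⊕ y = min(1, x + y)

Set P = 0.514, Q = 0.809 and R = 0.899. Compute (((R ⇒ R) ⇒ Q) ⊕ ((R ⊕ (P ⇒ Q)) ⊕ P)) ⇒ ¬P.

R ⇒ R = min(1, 1 − 0.899 + 0.899) = min(1, 1.000) = 1.000
(R ⇒ R) ⇒ Q = min(1, 1 − 1.000 + 0.809) = min(1, 0.809) = 0.809
P ⇒ Q = min(1, 1 − 0.514 + 0.809) = min(1, 1.295) = 1.000
R ⊕ (P ⇒ Q) = min(1, 0.899 + 1.000) = min(1, 1.899) = 1.000
(R ⊕ (P ⇒ Q)) ⊕ P = min(1, 1.000 + 0.514) = min(1, 1.514) = 1.000
((R ⇒ R) ⇒ Q) ⊕ ((R ⊕ (P ⇒ Q)) ⊕ P) = min(1, 0.809 + 1.000) = min(1, 1.809) = 1.000
¬P = 1 − 0.514 = 0.486
(((R ⇒ R) ⇒ Q) ⊕ ((R ⊕ (P ⇒ Q)) ⊕ P)) ⇒ ¬P = min(1, 1 − 1.000 + 0.486) = min(1, 0.486) = 0.486

0.486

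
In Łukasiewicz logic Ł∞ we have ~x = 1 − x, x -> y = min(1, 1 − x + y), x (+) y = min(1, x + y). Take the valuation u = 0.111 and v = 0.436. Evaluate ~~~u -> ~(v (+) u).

~u = 1 − 0.111 = 0.889
~~u = 1 − 0.889 = 0.111
~~~u = 1 − 0.111 = 0.889
v (+) u = min(1, 0.436 + 0.111) = min(1, 0.547) = 0.547
~(v (+) u) = 1 − 0.547 = 0.453
~~~u -> ~(v (+) u) = min(1, 1 − 0.889 + 0.453) = min(1, 0.564) = 0.564

0.564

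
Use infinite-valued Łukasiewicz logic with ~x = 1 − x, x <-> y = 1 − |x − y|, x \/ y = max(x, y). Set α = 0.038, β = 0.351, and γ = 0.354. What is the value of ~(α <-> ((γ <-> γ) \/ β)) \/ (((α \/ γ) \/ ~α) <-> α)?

γ <-> γ = 1 − |0.354 − 0.354| = 1 − 0.000 = 1.000
(γ <-> γ) \/ β = max(1.000, 0.351) = 1.000
α <-> ((γ <-> γ) \/ β) = 1 − |0.038 − 1.000| = 1 − 0.962 = 0.038
~(α <-> ((γ <-> γ) \/ β)) = 1 − 0.038 = 0.962
α \/ γ = max(0.038, 0.354) = 0.354
~α = 1 − 0.038 = 0.962
(α \/ γ) \/ ~α = max(0.354, 0.962) = 0.962
((α \/ γ) \/ ~α) <-> α = 1 − |0.962 − 0.038| = 1 − 0.924 = 0.076
~(α <-> ((γ <-> γ) \/ β)) \/ (((α \/ γ) \/ ~α) <-> α) = max(0.962, 0.076) = 0.962

0.962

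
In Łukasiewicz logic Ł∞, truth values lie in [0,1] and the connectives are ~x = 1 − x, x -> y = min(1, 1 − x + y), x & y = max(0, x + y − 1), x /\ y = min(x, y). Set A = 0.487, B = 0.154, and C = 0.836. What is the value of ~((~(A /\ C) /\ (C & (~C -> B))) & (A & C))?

1.000

A /\ C = min(0.487, 0.836) = 0.487
~(A /\ C) = 1 − 0.487 = 0.513
~C = 1 − 0.836 = 0.164
~C -> B = min(1, 1 − 0.164 + 0.154) = min(1, 0.990) = 0.990
C & (~C -> B) = max(0, 0.836 + 0.990 − 1) = max(0, 0.826) = 0.826
~(A /\ C) /\ (C & (~C -> B)) = min(0.513, 0.826) = 0.513
A & C = max(0, 0.487 + 0.836 − 1) = max(0, 0.323) = 0.323
(~(A /\ C) /\ (C & (~C -> B))) & (A & C) = max(0, 0.513 + 0.323 − 1) = max(0, -0.164) = 0.000
~((~(A /\ C) /\ (C & (~C -> B))) & (A & C)) = 1 − 0.000 = 1.000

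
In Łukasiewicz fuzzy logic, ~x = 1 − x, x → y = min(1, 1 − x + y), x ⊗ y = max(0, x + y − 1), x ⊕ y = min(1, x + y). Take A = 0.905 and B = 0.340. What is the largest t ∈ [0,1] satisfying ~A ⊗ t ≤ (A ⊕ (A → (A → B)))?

~A = 1 − 0.905 = 0.095
So the left factor is ~A = 0.095.
A → B = min(1, 1 − 0.905 + 0.340) = min(1, 0.435) = 0.435
A → (A → B) = min(1, 1 − 0.905 + 0.435) = min(1, 0.530) = 0.530
A ⊕ (A → (A → B)) = min(1, 0.905 + 0.530) = min(1, 1.435) = 1.000
So the right-hand bound is A ⊕ (A → (A → B)) = 1.000.
The residuum of the Łukasiewicz t-norm gives the supremum: min(1, 1 − 0.095 + 1.000).
1 − 0.095 + 1.000 = 1.905, so t = min(1, 1.905) = 1.000.
Check: 0.095 ⊗ 1.000 = max(0, 0.095) = 0.095 ≤ 1.000.

1.000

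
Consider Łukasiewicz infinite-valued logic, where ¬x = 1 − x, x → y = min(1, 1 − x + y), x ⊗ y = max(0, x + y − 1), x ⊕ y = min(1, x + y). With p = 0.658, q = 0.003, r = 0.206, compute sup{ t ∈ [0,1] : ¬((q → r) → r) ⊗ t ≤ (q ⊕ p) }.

q → r = min(1, 1 − 0.003 + 0.206) = min(1, 1.203) = 1.000
(q → r) → r = min(1, 1 − 1.000 + 0.206) = min(1, 0.206) = 0.206
¬((q → r) → r) = 1 − 0.206 = 0.794
So the left factor is ¬((q → r) → r) = 0.794.
q ⊕ p = min(1, 0.003 + 0.658) = min(1, 0.661) = 0.661
So the right-hand bound is q ⊕ p = 0.661.
The residuum of the Łukasiewicz t-norm gives the supremum: min(1, 1 − 0.794 + 0.661).
1 − 0.794 + 0.661 = 0.867, so t = min(1, 0.867) = 0.867.
Check: 0.794 ⊗ 0.867 = max(0, 0.661) = 0.661 ≤ 0.661.

0.867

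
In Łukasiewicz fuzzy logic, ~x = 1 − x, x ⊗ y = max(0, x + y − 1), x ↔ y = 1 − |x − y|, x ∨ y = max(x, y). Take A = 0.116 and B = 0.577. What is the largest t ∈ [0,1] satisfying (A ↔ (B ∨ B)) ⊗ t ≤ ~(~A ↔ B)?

B ∨ B = max(0.577, 0.577) = 0.577
A ↔ (B ∨ B) = 1 − |0.116 − 0.577| = 1 − 0.461 = 0.539
So the left factor is A ↔ (B ∨ B) = 0.539.
~A = 1 − 0.116 = 0.884
~A ↔ B = 1 − |0.884 − 0.577| = 1 − 0.307 = 0.693
~(~A ↔ B) = 1 − 0.693 = 0.307
So the right-hand bound is ~(~A ↔ B) = 0.307.
The residuum of the Łukasiewicz t-norm gives the supremum: min(1, 1 − 0.539 + 0.307).
1 − 0.539 + 0.307 = 0.768, so t = min(1, 0.768) = 0.768.
Check: 0.539 ⊗ 0.768 = max(0, 0.307) = 0.307 ≤ 0.307.

0.768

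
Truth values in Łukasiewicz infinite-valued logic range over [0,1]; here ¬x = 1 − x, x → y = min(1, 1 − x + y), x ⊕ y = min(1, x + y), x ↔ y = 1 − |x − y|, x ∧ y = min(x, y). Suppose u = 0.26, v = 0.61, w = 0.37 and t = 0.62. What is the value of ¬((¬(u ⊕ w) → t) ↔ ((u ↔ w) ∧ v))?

0.39

u ⊕ w = min(1, 0.26 + 0.37) = min(1, 0.63) = 0.63
¬(u ⊕ w) = 1 − 0.63 = 0.37
¬(u ⊕ w) → t = min(1, 1 − 0.37 + 0.62) = min(1, 1.25) = 1.00
u ↔ w = 1 − |0.26 − 0.37| = 1 − 0.11 = 0.89
(u ↔ w) ∧ v = min(0.89, 0.61) = 0.61
(¬(u ⊕ w) → t) ↔ ((u ↔ w) ∧ v) = 1 − |1.00 − 0.61| = 1 − 0.39 = 0.61
¬((¬(u ⊕ w) → t) ↔ ((u ↔ w) ∧ v)) = 1 − 0.61 = 0.39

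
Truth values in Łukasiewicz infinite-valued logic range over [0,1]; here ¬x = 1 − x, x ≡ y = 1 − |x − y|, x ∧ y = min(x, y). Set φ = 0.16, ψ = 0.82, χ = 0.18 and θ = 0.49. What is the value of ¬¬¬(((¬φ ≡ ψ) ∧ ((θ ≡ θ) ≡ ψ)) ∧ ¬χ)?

0.18

¬φ = 1 − 0.16 = 0.84
¬φ ≡ ψ = 1 − |0.84 − 0.82| = 1 − 0.02 = 0.98
θ ≡ θ = 1 − |0.49 − 0.49| = 1 − 0.00 = 1.00
(θ ≡ θ) ≡ ψ = 1 − |1.00 − 0.82| = 1 − 0.18 = 0.82
(¬φ ≡ ψ) ∧ ((θ ≡ θ) ≡ ψ) = min(0.98, 0.82) = 0.82
¬χ = 1 − 0.18 = 0.82
((¬φ ≡ ψ) ∧ ((θ ≡ θ) ≡ ψ)) ∧ ¬χ = min(0.82, 0.82) = 0.82
¬(((¬φ ≡ ψ) ∧ ((θ ≡ θ) ≡ ψ)) ∧ ¬χ) = 1 − 0.82 = 0.18
¬¬(((¬φ ≡ ψ) ∧ ((θ ≡ θ) ≡ ψ)) ∧ ¬χ) = 1 − 0.18 = 0.82
¬¬¬(((¬φ ≡ ψ) ∧ ((θ ≡ θ) ≡ ψ)) ∧ ¬χ) = 1 − 0.82 = 0.18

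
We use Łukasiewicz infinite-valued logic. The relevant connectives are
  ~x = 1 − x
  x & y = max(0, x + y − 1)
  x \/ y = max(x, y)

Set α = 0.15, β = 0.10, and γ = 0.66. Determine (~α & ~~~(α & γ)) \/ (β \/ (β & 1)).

~α = 1 − 0.15 = 0.85
α & γ = max(0, 0.15 + 0.66 − 1) = max(0, -0.19) = 0.00
~(α & γ) = 1 − 0.00 = 1.00
~~(α & γ) = 1 − 1.00 = 0.00
~~~(α & γ) = 1 − 0.00 = 1.00
~α & ~~~(α & γ) = max(0, 0.85 + 1.00 − 1) = max(0, 0.85) = 0.85
β & 1 = max(0, 0.10 + 1.00 − 1) = max(0, 0.10) = 0.10
β \/ (β & 1) = max(0.10, 0.10) = 0.10
(~α & ~~~(α & γ)) \/ (β \/ (β & 1)) = max(0.85, 0.10) = 0.85

0.85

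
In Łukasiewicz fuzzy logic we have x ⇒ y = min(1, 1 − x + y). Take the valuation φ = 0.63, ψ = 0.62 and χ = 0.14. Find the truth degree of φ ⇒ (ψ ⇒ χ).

0.89

ψ ⇒ χ = min(1, 1 − 0.62 + 0.14) = min(1, 0.52) = 0.52
φ ⇒ (ψ ⇒ χ) = min(1, 1 − 0.63 + 0.52) = min(1, 0.89) = 0.89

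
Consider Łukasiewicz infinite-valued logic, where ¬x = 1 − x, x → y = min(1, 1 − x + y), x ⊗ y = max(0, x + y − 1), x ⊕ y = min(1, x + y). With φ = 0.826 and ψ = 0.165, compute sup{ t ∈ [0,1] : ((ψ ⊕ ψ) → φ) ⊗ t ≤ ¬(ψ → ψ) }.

0.000

ψ ⊕ ψ = min(1, 0.165 + 0.165) = min(1, 0.330) = 0.330
(ψ ⊕ ψ) → φ = min(1, 1 − 0.330 + 0.826) = min(1, 1.496) = 1.000
So the left factor is (ψ ⊕ ψ) → φ = 1.000.
ψ → ψ = min(1, 1 − 0.165 + 0.165) = min(1, 1.000) = 1.000
¬(ψ → ψ) = 1 − 1.000 = 0.000
So the right-hand bound is ¬(ψ → ψ) = 0.000.
The residuum of the Łukasiewicz t-norm gives the supremum: min(1, 1 − 1.000 + 0.000).
1 − 1.000 + 0.000 = 0.000, so t = min(1, 0.000) = 0.000.
Check: 1.000 ⊗ 0.000 = max(0, 0.000) = 0.000 ≤ 0.000.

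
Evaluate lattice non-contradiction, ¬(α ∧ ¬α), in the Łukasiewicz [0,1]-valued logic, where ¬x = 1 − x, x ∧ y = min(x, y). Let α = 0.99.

¬α = 1 − 0.99 = 0.01
α ∧ ¬α = min(0.99, 0.01) = 0.01
¬(α ∧ ¬α) = 1 − 0.01 = 0.99
(The value 0.99 < 1 shows this instance is not satisfied; not a Ł∞-tautology — its value is 1 − min(a, 1−a).)

0.99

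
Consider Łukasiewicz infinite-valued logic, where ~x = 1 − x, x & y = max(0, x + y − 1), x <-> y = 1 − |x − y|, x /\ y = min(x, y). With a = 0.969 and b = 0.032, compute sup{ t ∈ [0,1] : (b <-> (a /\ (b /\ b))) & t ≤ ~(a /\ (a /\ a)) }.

0.031

b /\ b = min(0.032, 0.032) = 0.032
a /\ (b /\ b) = min(0.969, 0.032) = 0.032
b <-> (a /\ (b /\ b)) = 1 − |0.032 − 0.032| = 1 − 0.000 = 1.000
So the left factor is b <-> (a /\ (b /\ b)) = 1.000.
a /\ a = min(0.969, 0.969) = 0.969
a /\ (a /\ a) = min(0.969, 0.969) = 0.969
~(a /\ (a /\ a)) = 1 − 0.969 = 0.031
So the right-hand bound is ~(a /\ (a /\ a)) = 0.031.
The residuum of the Łukasiewicz t-norm gives the supremum: min(1, 1 − 1.000 + 0.031).
1 − 1.000 + 0.031 = 0.031, so t = min(1, 0.031) = 0.031.
Check: 1.000 & 0.031 = max(0, 0.031) = 0.031 ≤ 0.031.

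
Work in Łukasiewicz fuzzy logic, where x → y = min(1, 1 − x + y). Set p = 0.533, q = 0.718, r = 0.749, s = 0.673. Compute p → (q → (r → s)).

1.000

r → s = min(1, 1 − 0.749 + 0.673) = min(1, 0.924) = 0.924
q → (r → s) = min(1, 1 − 0.718 + 0.924) = min(1, 1.206) = 1.000
p → (q → (r → s)) = min(1, 1 − 0.533 + 1.000) = min(1, 1.467) = 1.000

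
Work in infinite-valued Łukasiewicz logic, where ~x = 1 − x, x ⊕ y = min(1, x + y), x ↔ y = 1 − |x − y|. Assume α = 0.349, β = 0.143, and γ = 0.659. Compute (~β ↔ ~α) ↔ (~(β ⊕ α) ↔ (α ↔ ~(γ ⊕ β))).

~β = 1 − 0.143 = 0.857
~α = 1 − 0.349 = 0.651
~β ↔ ~α = 1 − |0.857 − 0.651| = 1 − 0.206 = 0.794
β ⊕ α = min(1, 0.143 + 0.349) = min(1, 0.492) = 0.492
~(β ⊕ α) = 1 − 0.492 = 0.508
γ ⊕ β = min(1, 0.659 + 0.143) = min(1, 0.802) = 0.802
~(γ ⊕ β) = 1 − 0.802 = 0.198
α ↔ ~(γ ⊕ β) = 1 − |0.349 − 0.198| = 1 − 0.151 = 0.849
~(β ⊕ α) ↔ (α ↔ ~(γ ⊕ β)) = 1 − |0.508 − 0.849| = 1 − 0.341 = 0.659
(~β ↔ ~α) ↔ (~(β ⊕ α) ↔ (α ↔ ~(γ ⊕ β))) = 1 − |0.794 − 0.659| = 1 − 0.135 = 0.865

0.865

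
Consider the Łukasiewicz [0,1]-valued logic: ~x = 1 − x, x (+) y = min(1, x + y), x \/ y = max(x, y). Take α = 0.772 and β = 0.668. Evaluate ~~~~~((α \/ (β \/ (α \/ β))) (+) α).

α \/ β = max(0.772, 0.668) = 0.772
β \/ (α \/ β) = max(0.668, 0.772) = 0.772
α \/ (β \/ (α \/ β)) = max(0.772, 0.772) = 0.772
(α \/ (β \/ (α \/ β))) (+) α = min(1, 0.772 + 0.772) = min(1, 1.544) = 1.000
~((α \/ (β \/ (α \/ β))) (+) α) = 1 − 1.000 = 0.000
~~((α \/ (β \/ (α \/ β))) (+) α) = 1 − 0.000 = 1.000
~~~((α \/ (β \/ (α \/ β))) (+) α) = 1 − 1.000 = 0.000
~~~~((α \/ (β \/ (α \/ β))) (+) α) = 1 − 0.000 = 1.000
~~~~~((α \/ (β \/ (α \/ β))) (+) α) = 1 − 1.000 = 0.000

0.000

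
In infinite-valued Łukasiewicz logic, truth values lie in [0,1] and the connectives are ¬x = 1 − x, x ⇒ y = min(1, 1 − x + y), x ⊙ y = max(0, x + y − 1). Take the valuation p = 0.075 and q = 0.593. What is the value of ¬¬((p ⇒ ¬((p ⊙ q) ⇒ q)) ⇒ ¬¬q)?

0.668

p ⊙ q = max(0, 0.075 + 0.593 − 1) = max(0, -0.332) = 0.000
(p ⊙ q) ⇒ q = min(1, 1 − 0.000 + 0.593) = min(1, 1.593) = 1.000
¬((p ⊙ q) ⇒ q) = 1 − 1.000 = 0.000
p ⇒ ¬((p ⊙ q) ⇒ q) = min(1, 1 − 0.075 + 0.000) = min(1, 0.925) = 0.925
¬q = 1 − 0.593 = 0.407
¬¬q = 1 − 0.407 = 0.593
(p ⇒ ¬((p ⊙ q) ⇒ q)) ⇒ ¬¬q = min(1, 1 − 0.925 + 0.593) = min(1, 0.668) = 0.668
¬((p ⇒ ¬((p ⊙ q) ⇒ q)) ⇒ ¬¬q) = 1 − 0.668 = 0.332
¬¬((p ⇒ ¬((p ⊙ q) ⇒ q)) ⇒ ¬¬q) = 1 − 0.332 = 0.668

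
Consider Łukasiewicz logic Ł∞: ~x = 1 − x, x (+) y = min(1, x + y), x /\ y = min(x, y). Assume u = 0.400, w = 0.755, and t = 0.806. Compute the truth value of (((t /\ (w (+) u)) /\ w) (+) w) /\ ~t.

w (+) u = min(1, 0.755 + 0.400) = min(1, 1.155) = 1.000
t /\ (w (+) u) = min(0.806, 1.000) = 0.806
(t /\ (w (+) u)) /\ w = min(0.806, 0.755) = 0.755
((t /\ (w (+) u)) /\ w) (+) w = min(1, 0.755 + 0.755) = min(1, 1.510) = 1.000
~t = 1 − 0.806 = 0.194
(((t /\ (w (+) u)) /\ w) (+) w) /\ ~t = min(1.000, 0.194) = 0.194

0.194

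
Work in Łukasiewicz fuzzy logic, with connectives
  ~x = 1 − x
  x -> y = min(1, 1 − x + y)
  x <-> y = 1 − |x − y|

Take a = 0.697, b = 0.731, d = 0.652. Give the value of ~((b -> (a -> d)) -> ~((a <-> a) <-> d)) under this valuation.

0.652

a -> d = min(1, 1 − 0.697 + 0.652) = min(1, 0.955) = 0.955
b -> (a -> d) = min(1, 1 − 0.731 + 0.955) = min(1, 1.224) = 1.000
a <-> a = 1 − |0.697 − 0.697| = 1 − 0.000 = 1.000
(a <-> a) <-> d = 1 − |1.000 − 0.652| = 1 − 0.348 = 0.652
~((a <-> a) <-> d) = 1 − 0.652 = 0.348
(b -> (a -> d)) -> ~((a <-> a) <-> d) = min(1, 1 − 1.000 + 0.348) = min(1, 0.348) = 0.348
~((b -> (a -> d)) -> ~((a <-> a) <-> d)) = 1 − 0.348 = 0.652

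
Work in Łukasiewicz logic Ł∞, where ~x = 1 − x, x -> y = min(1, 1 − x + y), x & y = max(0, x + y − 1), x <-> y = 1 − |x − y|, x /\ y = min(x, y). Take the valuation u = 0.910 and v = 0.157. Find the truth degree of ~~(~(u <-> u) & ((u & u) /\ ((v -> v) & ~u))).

u <-> u = 1 − |0.910 − 0.910| = 1 − 0.000 = 1.000
~(u <-> u) = 1 − 1.000 = 0.000
u & u = max(0, 0.910 + 0.910 − 1) = max(0, 0.820) = 0.820
v -> v = min(1, 1 − 0.157 + 0.157) = min(1, 1.000) = 1.000
~u = 1 − 0.910 = 0.090
(v -> v) & ~u = max(0, 1.000 + 0.090 − 1) = max(0, 0.090) = 0.090
(u & u) /\ ((v -> v) & ~u) = min(0.820, 0.090) = 0.090
~(u <-> u) & ((u & u) /\ ((v -> v) & ~u)) = max(0, 0.000 + 0.090 − 1) = max(0, -0.910) = 0.000
~(~(u <-> u) & ((u & u) /\ ((v -> v) & ~u))) = 1 − 0.000 = 1.000
~~(~(u <-> u) & ((u & u) /\ ((v -> v) & ~u))) = 1 − 1.000 = 0.000

0.000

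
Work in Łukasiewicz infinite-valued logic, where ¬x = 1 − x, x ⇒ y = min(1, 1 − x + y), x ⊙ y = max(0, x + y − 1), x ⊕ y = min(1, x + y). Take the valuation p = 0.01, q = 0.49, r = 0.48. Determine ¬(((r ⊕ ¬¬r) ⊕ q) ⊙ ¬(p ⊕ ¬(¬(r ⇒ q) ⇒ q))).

0.01

¬r = 1 − 0.48 = 0.52
¬¬r = 1 − 0.52 = 0.48
r ⊕ ¬¬r = min(1, 0.48 + 0.48) = min(1, 0.96) = 0.96
(r ⊕ ¬¬r) ⊕ q = min(1, 0.96 + 0.49) = min(1, 1.45) = 1.00
r ⇒ q = min(1, 1 − 0.48 + 0.49) = min(1, 1.01) = 1.00
¬(r ⇒ q) = 1 − 1.00 = 0.00
¬(r ⇒ q) ⇒ q = min(1, 1 − 0.00 + 0.49) = min(1, 1.49) = 1.00
¬(¬(r ⇒ q) ⇒ q) = 1 − 1.00 = 0.00
p ⊕ ¬(¬(r ⇒ q) ⇒ q) = min(1, 0.01 + 0.00) = min(1, 0.01) = 0.01
¬(p ⊕ ¬(¬(r ⇒ q) ⇒ q)) = 1 − 0.01 = 0.99
((r ⊕ ¬¬r) ⊕ q) ⊙ ¬(p ⊕ ¬(¬(r ⇒ q) ⇒ q)) = max(0, 1.00 + 0.99 − 1) = max(0, 0.99) = 0.99
¬(((r ⊕ ¬¬r) ⊕ q) ⊙ ¬(p ⊕ ¬(¬(r ⇒ q) ⇒ q))) = 1 − 0.99 = 0.01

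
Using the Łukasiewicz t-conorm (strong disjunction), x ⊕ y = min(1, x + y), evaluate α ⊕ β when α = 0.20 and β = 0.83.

α ⊕ β = min(1, 0.20 + 0.83) = min(1, 1.03) = 1.00
For comparison, the Gödel t-conorm max(x, y) would give 0.83.

1.00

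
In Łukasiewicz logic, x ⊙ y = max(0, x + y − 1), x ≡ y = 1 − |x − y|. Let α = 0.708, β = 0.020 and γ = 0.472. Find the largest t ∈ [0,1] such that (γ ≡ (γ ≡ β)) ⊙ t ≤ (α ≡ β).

γ ≡ β = 1 − |0.472 − 0.020| = 1 − 0.452 = 0.548
γ ≡ (γ ≡ β) = 1 − |0.472 − 0.548| = 1 − 0.076 = 0.924
So the left factor is γ ≡ (γ ≡ β) = 0.924.
α ≡ β = 1 − |0.708 − 0.020| = 1 − 0.688 = 0.312
So the right-hand bound is α ≡ β = 0.312.
The residuum of the Łukasiewicz t-norm gives the supremum: min(1, 1 − 0.924 + 0.312).
1 − 0.924 + 0.312 = 0.388, so t = min(1, 0.388) = 0.388.
Check: 0.924 ⊙ 0.388 = max(0, 0.312) = 0.312 ≤ 0.312.

0.388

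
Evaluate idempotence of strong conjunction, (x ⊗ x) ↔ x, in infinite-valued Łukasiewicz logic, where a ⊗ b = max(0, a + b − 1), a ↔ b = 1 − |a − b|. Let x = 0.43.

0.57

x ⊗ x = max(0, 0.43 + 0.43 − 1) = max(0, -0.14) = 0.00
(x ⊗ x) ↔ x = 1 − |0.00 − 0.43| = 1 − 0.43 = 0.57
(The value 0.57 < 1 shows this instance is not satisfied; fails in Ł∞ since a ⊗ a = max(0, 2a−1) ≠ a in general.)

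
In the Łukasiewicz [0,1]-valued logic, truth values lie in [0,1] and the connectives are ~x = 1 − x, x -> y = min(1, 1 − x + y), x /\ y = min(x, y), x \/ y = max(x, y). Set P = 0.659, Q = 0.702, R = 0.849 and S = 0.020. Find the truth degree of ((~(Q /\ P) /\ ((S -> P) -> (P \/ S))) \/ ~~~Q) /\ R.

Q /\ P = min(0.702, 0.659) = 0.659
~(Q /\ P) = 1 − 0.659 = 0.341
S -> P = min(1, 1 − 0.020 + 0.659) = min(1, 1.639) = 1.000
P \/ S = max(0.659, 0.020) = 0.659
(S -> P) -> (P \/ S) = min(1, 1 − 1.000 + 0.659) = min(1, 0.659) = 0.659
~(Q /\ P) /\ ((S -> P) -> (P \/ S)) = min(0.341, 0.659) = 0.341
~Q = 1 − 0.702 = 0.298
~~Q = 1 − 0.298 = 0.702
~~~Q = 1 − 0.702 = 0.298
(~(Q /\ P) /\ ((S -> P) -> (P \/ S))) \/ ~~~Q = max(0.341, 0.298) = 0.341
((~(Q /\ P) /\ ((S -> P) -> (P \/ S))) \/ ~~~Q) /\ R = min(0.341, 0.849) = 0.341

0.341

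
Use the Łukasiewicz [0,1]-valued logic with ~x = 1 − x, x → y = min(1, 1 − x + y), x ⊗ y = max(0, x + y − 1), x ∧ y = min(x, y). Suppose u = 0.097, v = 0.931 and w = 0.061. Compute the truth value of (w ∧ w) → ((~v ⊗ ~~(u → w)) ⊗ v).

w ∧ w = min(0.061, 0.061) = 0.061
~v = 1 − 0.931 = 0.069
u → w = min(1, 1 − 0.097 + 0.061) = min(1, 0.964) = 0.964
~(u → w) = 1 − 0.964 = 0.036
~~(u → w) = 1 − 0.036 = 0.964
~v ⊗ ~~(u → w) = max(0, 0.069 + 0.964 − 1) = max(0, 0.033) = 0.033
(~v ⊗ ~~(u → w)) ⊗ v = max(0, 0.033 + 0.931 − 1) = max(0, -0.036) = 0.000
(w ∧ w) → ((~v ⊗ ~~(u → w)) ⊗ v) = min(1, 1 − 0.061 + 0.000) = min(1, 0.939) = 0.939

0.939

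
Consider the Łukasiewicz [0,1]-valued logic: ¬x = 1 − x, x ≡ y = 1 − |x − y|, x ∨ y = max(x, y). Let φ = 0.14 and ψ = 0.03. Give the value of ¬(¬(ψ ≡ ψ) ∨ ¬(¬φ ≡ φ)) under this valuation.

ψ ≡ ψ = 1 − |0.03 − 0.03| = 1 − 0.00 = 1.00
¬(ψ ≡ ψ) = 1 − 1.00 = 0.00
¬φ = 1 − 0.14 = 0.86
¬φ ≡ φ = 1 − |0.86 − 0.14| = 1 − 0.72 = 0.28
¬(¬φ ≡ φ) = 1 − 0.28 = 0.72
¬(ψ ≡ ψ) ∨ ¬(¬φ ≡ φ) = max(0.00, 0.72) = 0.72
¬(¬(ψ ≡ ψ) ∨ ¬(¬φ ≡ φ)) = 1 − 0.72 = 0.28

0.28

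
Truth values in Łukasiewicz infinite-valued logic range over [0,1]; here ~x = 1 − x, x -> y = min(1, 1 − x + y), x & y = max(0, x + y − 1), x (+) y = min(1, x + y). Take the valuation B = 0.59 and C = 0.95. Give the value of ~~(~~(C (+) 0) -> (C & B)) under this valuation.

C (+) 0 = min(1, 0.95 + 0.00) = min(1, 0.95) = 0.95
~(C (+) 0) = 1 − 0.95 = 0.05
~~(C (+) 0) = 1 − 0.05 = 0.95
C & B = max(0, 0.95 + 0.59 − 1) = max(0, 0.54) = 0.54
~~(C (+) 0) -> (C & B) = min(1, 1 − 0.95 + 0.54) = min(1, 0.59) = 0.59
~(~~(C (+) 0) -> (C & B)) = 1 − 0.59 = 0.41
~~(~~(C (+) 0) -> (C & B)) = 1 − 0.41 = 0.59

0.59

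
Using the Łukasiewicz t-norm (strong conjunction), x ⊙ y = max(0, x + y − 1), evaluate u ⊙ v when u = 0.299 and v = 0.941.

u ⊙ v = max(0, 0.299 + 0.941 − 1) = max(0, 0.240) = 0.240
For comparison, the Gödel (minimum) t-norm min(x, y) would give 0.299.

0.240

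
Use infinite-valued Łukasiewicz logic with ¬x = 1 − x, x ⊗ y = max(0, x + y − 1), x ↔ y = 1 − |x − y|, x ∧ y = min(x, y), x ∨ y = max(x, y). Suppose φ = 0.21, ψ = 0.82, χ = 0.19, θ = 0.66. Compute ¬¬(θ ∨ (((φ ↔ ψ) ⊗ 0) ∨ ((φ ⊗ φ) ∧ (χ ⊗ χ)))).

0.66

φ ↔ ψ = 1 − |0.21 − 0.82| = 1 − 0.61 = 0.39
(φ ↔ ψ) ⊗ 0 = max(0, 0.39 + 0.00 − 1) = max(0, -0.61) = 0.00
φ ⊗ φ = max(0, 0.21 + 0.21 − 1) = max(0, -0.58) = 0.00
χ ⊗ χ = max(0, 0.19 + 0.19 − 1) = max(0, -0.62) = 0.00
(φ ⊗ φ) ∧ (χ ⊗ χ) = min(0.00, 0.00) = 0.00
((φ ↔ ψ) ⊗ 0) ∨ ((φ ⊗ φ) ∧ (χ ⊗ χ)) = max(0.00, 0.00) = 0.00
θ ∨ (((φ ↔ ψ) ⊗ 0) ∨ ((φ ⊗ φ) ∧ (χ ⊗ χ))) = max(0.66, 0.00) = 0.66
¬(θ ∨ (((φ ↔ ψ) ⊗ 0) ∨ ((φ ⊗ φ) ∧ (χ ⊗ χ)))) = 1 − 0.66 = 0.34
¬¬(θ ∨ (((φ ↔ ψ) ⊗ 0) ∨ ((φ ⊗ φ) ∧ (χ ⊗ χ)))) = 1 − 0.34 = 0.66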